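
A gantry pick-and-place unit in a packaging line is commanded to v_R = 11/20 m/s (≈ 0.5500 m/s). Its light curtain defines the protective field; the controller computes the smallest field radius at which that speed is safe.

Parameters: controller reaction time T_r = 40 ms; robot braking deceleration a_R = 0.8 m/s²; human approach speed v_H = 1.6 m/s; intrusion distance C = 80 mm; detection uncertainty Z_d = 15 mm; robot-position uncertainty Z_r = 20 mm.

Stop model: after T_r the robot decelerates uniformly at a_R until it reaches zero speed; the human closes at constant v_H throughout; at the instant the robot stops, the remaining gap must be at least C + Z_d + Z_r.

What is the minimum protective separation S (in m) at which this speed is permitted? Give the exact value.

S_min = 23841/16000 m = 1.4901 m

braking lasts T_s = (11/20)/(4/5) = 0.6875 s
reaction-phase robot travel = 0.5500·0.0400 = 0.0220 m
braking distance = 0.5500²/(2·0.8000) = 0.1891 m
person approaches 1.6000·(0.0400+0.6875) = 1.1640 m
margins: 0.0800+0.0150+0.0200 = 0.1150 m
S_min ≈ 0.0220+0.1891+1.1640+0.1150  ⇒  S_min = 23841/16000 m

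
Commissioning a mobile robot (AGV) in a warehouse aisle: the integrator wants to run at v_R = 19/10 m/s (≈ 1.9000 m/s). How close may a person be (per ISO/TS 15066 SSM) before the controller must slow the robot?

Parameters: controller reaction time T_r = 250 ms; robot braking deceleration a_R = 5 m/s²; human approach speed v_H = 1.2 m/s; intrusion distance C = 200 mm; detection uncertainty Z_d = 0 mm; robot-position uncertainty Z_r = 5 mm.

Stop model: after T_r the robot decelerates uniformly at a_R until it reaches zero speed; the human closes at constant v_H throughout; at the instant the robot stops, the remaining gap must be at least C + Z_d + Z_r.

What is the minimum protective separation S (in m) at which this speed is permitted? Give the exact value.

S_min = 1797/1000 m = 1.7970 m

braking lasts T_s = (19/10)/5 = 0.3800 s
robot in T_r: 1.9000·0.2500 = 0.4750 m
robot under decel: 1.9000²/(2·5.0000) = 0.3610 m
person approaches 1.2000·(0.2500+0.3800) = 0.7560 m
C+Z_d+Z_r = 0.2000+0.0000+0.0050 = 0.2050 m
S_min ≈ 0.4750+0.3610+0.7560+0.2050  ⇒  S_min = 1797/1000 m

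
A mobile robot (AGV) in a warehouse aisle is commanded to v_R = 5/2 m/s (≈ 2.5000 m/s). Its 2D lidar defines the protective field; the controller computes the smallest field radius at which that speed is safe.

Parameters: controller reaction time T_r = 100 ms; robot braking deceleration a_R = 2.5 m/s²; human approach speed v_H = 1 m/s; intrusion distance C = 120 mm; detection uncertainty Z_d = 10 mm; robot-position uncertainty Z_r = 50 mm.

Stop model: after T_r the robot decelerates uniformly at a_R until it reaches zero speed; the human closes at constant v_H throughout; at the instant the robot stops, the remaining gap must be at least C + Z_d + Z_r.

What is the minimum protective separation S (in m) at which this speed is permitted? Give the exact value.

stop time T_s = (5/2)/(5/2) = 1.0000 s
reaction-phase robot travel = 2.5000·0.1000 = 0.2500 m
robot covers 2.5000·1.0000 − ½·2.5000·1.0000² = 1.2500 m while stopping
human closes 1.0000·1.1000 = 1.1000 m
C+Z_d+Z_r = 0.1200+0.0100+0.0500 = 0.1800 m
S_min ≈ 0.2500+1.2500+1.1000+0.1800  ⇒  S_min = 139/50 m

S_min = 139/50 m = 2.7800 m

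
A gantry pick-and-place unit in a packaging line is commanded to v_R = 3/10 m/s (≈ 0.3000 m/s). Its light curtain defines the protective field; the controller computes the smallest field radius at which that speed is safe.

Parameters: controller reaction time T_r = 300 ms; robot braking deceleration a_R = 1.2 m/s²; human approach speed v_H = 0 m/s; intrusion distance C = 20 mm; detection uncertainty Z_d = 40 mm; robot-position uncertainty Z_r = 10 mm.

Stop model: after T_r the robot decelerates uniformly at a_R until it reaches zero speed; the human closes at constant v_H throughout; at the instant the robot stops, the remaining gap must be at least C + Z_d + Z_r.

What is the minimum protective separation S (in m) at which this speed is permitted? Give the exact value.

S_min = 79/400 m = 0.1975 m

braking lasts T_s = (3/10)/(6/5) = 0.2500 s
robot in T_r: 0.3000·0.3000 = 0.0900 m
braking distance = 0.3000²/(2·1.2000) = 0.0375 m
person approaches 0.0000·(0.3000+0.2500) = 0.0000 m
margins: 0.0200+0.0400+0.0100 = 0.0700 m
S_min ≈ 0.0900+0.0375+0.0000+0.0700  ⇒  S_min = 79/400 m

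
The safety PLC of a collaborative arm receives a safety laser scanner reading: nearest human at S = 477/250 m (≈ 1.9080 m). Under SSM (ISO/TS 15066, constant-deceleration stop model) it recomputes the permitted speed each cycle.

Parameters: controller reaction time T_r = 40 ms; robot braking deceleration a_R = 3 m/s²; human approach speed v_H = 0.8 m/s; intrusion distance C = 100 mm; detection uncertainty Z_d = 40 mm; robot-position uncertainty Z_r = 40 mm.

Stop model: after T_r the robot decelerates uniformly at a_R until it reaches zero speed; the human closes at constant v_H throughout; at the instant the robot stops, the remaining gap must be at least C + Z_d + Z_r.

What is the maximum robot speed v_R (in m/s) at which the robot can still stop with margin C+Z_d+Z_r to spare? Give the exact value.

v_R_max = 12/5 m/s = 2.4000 m/s

at the boundary: (1/6)·v² + (23/75)·v + (-212/125) = 0
  disc = (23/75)² − 4·(1/6)·(-212/125) = 6889/5625 ; √disc = 83/75
  v_R = (−(23/75) + 83/75) / (2·(1/6)) = 12/5 m/s
check:
stop time T_s = (12/5)/3 = 0.8000 s
robot in T_r: 2.4000·0.0400 = 0.0960 m
robot covers 2.4000·0.8000 − ½·3.0000·0.8000² = 0.9600 m while stopping
person approaches 0.8000·(0.0400+0.8000) = 0.6720 m
margins: 0.1000+0.0400+0.0400 = 0.1800 m
sum ≈ 0.0960+0.9600+0.6720+0.1800 ≈ 1.9080 m = S ✓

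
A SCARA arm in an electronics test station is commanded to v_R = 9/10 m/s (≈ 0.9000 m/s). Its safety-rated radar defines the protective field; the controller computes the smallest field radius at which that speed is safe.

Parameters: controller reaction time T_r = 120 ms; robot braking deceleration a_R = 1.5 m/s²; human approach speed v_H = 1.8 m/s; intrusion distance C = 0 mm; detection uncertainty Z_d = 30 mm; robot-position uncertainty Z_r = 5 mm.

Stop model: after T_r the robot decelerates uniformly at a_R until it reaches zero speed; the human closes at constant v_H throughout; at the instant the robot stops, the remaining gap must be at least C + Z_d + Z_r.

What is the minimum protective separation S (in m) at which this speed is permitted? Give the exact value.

T_s = v_R/a_R = (9/10)/(3/2) = 0.6000 s
robot in T_r: 0.9000·0.1200 = 0.1080 m
braking distance = 0.9000²/(2·1.5000) = 0.2700 m
person approaches 1.8000·(0.1200+0.6000) = 1.2960 m
residual clearance needed = 0.0000+0.0300+0.0050 = 0.0350 m
S_min ≈ 0.1080+0.2700+1.2960+0.0350  ⇒  S_min = 1709/1000 m

S_min = 1709/1000 m = 1.7090 m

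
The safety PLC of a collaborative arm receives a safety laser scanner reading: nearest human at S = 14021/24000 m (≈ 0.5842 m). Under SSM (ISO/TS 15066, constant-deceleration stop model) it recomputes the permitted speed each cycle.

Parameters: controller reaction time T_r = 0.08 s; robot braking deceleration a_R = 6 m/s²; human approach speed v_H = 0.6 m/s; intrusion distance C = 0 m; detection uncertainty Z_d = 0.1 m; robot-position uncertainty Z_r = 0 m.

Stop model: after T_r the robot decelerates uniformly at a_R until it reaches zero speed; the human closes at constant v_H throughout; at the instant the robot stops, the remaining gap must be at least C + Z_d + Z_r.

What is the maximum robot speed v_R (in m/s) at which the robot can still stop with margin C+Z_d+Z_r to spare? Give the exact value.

v_R_max = 29/20 m/s = 1.4500 m/s

at the boundary: (1/12)·v² + (9/50)·v + (-10469/24000) = 0
  disc = (9/50)² − 4·(1/12)·(-10469/24000) = 64009/360000 ; √disc = 253/600
  v_R = (−(9/50) + 253/600) / (2·(1/12)) = 29/20 m/s
check:
T_s = v_R/a_R = (29/20)/6 = 0.2417 s
robot covers v_R·T_r = 1.4500·0.0800 = 0.1160 m before braking
robot under decel: 1.4500²/(2·6.0000) = 0.1752 m
human closes 0.6000·0.3217 = 0.1930 m
residual clearance needed = 0.0000+0.1000+0.0000 = 0.1000 m
sum ≈ 0.1160+0.1752+0.1930+0.1000 ≈ 0.5842 m = S ✓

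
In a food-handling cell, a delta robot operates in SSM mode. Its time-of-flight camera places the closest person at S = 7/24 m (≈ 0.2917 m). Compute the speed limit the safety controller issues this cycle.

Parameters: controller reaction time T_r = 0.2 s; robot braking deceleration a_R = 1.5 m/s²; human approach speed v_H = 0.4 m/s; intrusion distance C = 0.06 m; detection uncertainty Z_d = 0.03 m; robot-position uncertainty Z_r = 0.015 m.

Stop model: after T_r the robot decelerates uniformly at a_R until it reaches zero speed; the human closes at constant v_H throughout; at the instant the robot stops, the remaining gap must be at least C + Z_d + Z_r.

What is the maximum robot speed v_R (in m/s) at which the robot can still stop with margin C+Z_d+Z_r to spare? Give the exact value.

collect terms ⇒ (1/3)·v_R² + (7/15)·v_R + (-8/75) = 0
  disc = (7/15)² − 4·(1/3)·(-8/75) = 9/25 ; √disc = 3/5
  v_R = (−(7/15) + 3/5) / (2·(1/3)) = 1/5 m/s
check:
stop time T_s = (1/5)/(3/2) = 0.1333 s
robot in T_r: 0.2000·0.2000 = 0.0400 m
robot covers 0.2000·0.1333 − ½·1.5000·0.1333² = 0.0133 m while stopping
human closes 0.4000·0.3333 = 0.1333 m
residual clearance needed = 0.0600+0.0300+0.0150 = 0.1050 m
sum ≈ 0.0400+0.0133+0.1333+0.1050 ≈ 0.2917 m = S ✓

v_R_max = 1/5 m/s = 0.2000 m/s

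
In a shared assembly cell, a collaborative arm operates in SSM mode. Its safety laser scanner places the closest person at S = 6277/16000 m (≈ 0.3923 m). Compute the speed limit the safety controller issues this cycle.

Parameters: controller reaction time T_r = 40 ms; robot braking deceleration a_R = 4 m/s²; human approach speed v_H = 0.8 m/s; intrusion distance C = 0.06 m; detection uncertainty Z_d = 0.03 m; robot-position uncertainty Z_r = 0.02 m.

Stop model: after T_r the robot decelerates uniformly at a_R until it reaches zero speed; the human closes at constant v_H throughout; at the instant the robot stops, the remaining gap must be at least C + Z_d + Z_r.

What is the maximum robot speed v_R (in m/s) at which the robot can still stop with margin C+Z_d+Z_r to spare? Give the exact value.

at the boundary: (1/8)·v² + (6/25)·v + (-801/3200) = 0
  disc = (6/25)² − 4·(1/8)·(-801/3200) = 29241/160000 ; √disc = 171/400
  v_R = (−(6/25) + 171/400) / (2·(1/8)) = 3/4 m/s
check:
stop time T_s = (3/4)/4 = 0.1875 s
robot covers v_R·T_r = 0.7500·0.0400 = 0.0300 m before braking
robot under decel: 0.7500²/(2·4.0000) = 0.0703 m
human over T_r+T_s: 0.8000·(0.0400+0.1875) = 0.1820 m
margins: 0.0600+0.0300+0.0200 = 0.1100 m
sum ≈ 0.0300+0.0703+0.1820+0.1100 ≈ 0.3923 m = S ✓

v_R_max = 3/4 m/s = 0.7500 m/s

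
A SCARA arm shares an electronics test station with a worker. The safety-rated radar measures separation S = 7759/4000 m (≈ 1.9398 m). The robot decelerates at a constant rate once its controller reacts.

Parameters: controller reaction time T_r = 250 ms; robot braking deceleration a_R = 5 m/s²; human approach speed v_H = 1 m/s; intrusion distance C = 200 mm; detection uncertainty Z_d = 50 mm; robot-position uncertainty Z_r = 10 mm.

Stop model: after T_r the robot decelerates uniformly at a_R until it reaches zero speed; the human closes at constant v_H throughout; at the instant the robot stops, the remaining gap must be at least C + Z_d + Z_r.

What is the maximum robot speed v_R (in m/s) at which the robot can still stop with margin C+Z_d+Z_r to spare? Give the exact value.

collect terms ⇒ (1/10)·v_R² + (9/20)·v_R + (-5719/4000) = 0
  disc = (9/20)² − 4·(1/10)·(-5719/4000) = 484/625 ; √disc = 22/25
  v_R = (−(9/20) + 22/25) / (2·(1/10)) = 43/20 m/s
check:
braking lasts T_s = (43/20)/5 = 0.4300 s
reaction-phase robot travel = 2.1500·0.2500 = 0.5375 m
braking distance = 2.1500²/(2·5.0000) = 0.4622 m
human over T_r+T_s: 1.0000·(0.2500+0.4300) = 0.6800 m
margins: 0.2000+0.0500+0.0100 = 0.2600 m
sum ≈ 0.5375+0.4622+0.6800+0.2600 ≈ 1.9398 m = S ✓

v_R_max = 43/20 m/s = 2.1500 m/s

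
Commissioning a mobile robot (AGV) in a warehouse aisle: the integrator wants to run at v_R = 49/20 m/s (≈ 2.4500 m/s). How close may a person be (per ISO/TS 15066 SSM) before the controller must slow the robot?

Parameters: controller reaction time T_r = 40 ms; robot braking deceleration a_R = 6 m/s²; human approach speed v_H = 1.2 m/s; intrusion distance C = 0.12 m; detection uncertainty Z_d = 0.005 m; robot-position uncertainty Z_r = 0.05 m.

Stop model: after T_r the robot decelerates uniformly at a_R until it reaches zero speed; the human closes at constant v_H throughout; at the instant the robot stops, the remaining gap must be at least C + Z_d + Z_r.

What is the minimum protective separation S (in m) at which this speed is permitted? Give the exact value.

T_s = v_R/a_R = (49/20)/6 = 0.4083 s
reaction-phase robot travel = 2.4500·0.0400 = 0.0980 m
braking distance = 2.4500²/(2·6.0000) = 0.5002 m
human over T_r+T_s: 1.2000·(0.0400+0.4083) = 0.5380 m
margins: 0.1200+0.0050+0.0500 = 0.1750 m
S_min ≈ 0.0980+0.5002+0.5380+0.1750  ⇒  S_min = 31469/24000 m

S_min = 31469/24000 m = 1.3112 m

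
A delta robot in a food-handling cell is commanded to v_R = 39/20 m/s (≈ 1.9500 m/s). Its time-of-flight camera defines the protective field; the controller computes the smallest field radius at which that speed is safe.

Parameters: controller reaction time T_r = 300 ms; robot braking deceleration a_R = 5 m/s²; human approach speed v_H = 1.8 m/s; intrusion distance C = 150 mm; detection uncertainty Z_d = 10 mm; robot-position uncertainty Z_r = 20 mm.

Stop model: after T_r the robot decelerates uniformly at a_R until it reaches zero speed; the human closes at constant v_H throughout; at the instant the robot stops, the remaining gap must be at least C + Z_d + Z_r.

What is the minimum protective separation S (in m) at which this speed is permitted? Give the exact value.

S_min = 9549/4000 m = 2.3872 m

T_s = v_R/a_R = (39/20)/5 = 0.3900 s
reaction-phase robot travel = 1.9500·0.3000 = 0.5850 m
braking distance = 1.9500²/(2·5.0000) = 0.3802 m
person approaches 1.8000·(0.3000+0.3900) = 1.2420 m
C+Z_d+Z_r = 0.1500+0.0100+0.0200 = 0.1800 m
S_min ≈ 0.5850+0.3802+1.2420+0.1800  ⇒  S_min = 9549/4000 m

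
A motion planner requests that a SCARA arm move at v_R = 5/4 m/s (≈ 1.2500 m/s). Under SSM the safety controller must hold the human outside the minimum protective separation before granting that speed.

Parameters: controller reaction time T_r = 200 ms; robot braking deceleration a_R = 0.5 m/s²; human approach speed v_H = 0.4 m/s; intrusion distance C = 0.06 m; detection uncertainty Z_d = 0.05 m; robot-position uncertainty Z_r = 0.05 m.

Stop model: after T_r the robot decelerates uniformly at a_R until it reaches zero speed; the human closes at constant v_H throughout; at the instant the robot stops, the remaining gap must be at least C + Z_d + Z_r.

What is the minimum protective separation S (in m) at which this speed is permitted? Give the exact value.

stop time T_s = (5/4)/(1/2) = 2.5000 s
robot covers v_R·T_r = 1.2500·0.2000 = 0.2500 m before braking
braking distance = 1.2500²/(2·0.5000) = 1.5625 m
human closes 0.4000·2.7000 = 1.0800 m
margins: 0.0600+0.0500+0.0500 = 0.1600 m
S_min ≈ 0.2500+1.5625+1.0800+0.1600  ⇒  S_min = 1221/400 m

S_min = 1221/400 m = 3.0525 m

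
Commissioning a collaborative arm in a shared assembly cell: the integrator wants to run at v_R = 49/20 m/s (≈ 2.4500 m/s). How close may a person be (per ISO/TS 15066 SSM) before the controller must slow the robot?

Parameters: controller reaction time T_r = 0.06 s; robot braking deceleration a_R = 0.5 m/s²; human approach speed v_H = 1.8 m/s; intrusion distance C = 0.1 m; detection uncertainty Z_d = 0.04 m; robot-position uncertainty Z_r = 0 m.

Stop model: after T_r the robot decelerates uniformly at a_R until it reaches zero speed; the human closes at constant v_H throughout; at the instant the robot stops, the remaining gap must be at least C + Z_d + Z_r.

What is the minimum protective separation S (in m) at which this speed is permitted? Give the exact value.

S_min = 6087/400 m = 15.2175 m

T_s = v_R/a_R = (49/20)/(1/2) = 4.9000 s
robot covers v_R·T_r = 2.4500·0.0600 = 0.1470 m before braking
braking distance = 2.4500²/(2·0.5000) = 6.0025 m
human closes 1.8000·4.9600 = 8.9280 m
residual clearance needed = 0.1000+0.0400+0.0000 = 0.1400 m
S_min ≈ 0.1470+6.0025+8.9280+0.1400  ⇒  S_min = 6087/400 m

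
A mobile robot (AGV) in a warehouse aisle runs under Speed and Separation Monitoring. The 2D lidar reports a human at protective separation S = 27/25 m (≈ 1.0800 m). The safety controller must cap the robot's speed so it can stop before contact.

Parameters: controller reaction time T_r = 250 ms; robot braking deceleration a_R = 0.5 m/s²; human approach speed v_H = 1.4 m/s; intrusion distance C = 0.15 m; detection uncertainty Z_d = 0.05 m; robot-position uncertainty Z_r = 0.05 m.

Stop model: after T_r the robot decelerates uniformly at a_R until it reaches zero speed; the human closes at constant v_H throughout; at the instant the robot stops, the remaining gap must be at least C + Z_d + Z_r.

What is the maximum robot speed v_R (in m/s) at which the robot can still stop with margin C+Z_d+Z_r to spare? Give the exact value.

v_R_max = 3/20 m/s = 0.1500 m/s

at the boundary: (1)·v² + (61/20)·v + (-12/25) = 0
  disc = (61/20)² − 4·(1)·(-12/25) = 4489/400 ; √disc = 67/20
  v_R = (−(61/20) + 67/20) / (2·(1)) = 3/20 m/s
check:
braking lasts T_s = (3/20)/(1/2) = 0.3000 s
robot in T_r: 0.1500·0.2500 = 0.0375 m
robot under decel: 0.1500²/(2·0.5000) = 0.0225 m
human closes 1.4000·0.5500 = 0.7700 m
residual clearance needed = 0.1500+0.0500+0.0500 = 0.2500 m
sum ≈ 0.0375+0.0225+0.7700+0.2500 ≈ 1.0800 m = S ✓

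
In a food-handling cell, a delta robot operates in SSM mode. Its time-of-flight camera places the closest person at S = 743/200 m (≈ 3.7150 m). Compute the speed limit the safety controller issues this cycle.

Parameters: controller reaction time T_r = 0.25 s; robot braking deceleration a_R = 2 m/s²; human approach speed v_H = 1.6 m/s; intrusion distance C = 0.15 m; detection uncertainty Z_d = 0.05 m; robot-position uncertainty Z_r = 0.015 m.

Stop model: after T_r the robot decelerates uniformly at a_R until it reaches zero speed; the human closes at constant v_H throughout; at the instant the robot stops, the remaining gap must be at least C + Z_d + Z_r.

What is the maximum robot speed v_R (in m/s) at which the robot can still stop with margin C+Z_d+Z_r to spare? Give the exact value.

at the boundary: (1/4)·v² + (21/20)·v + (-31/10) = 0
  disc = (21/20)² − 4·(1/4)·(-31/10) = 1681/400 ; √disc = 41/20
  v_R = (−(21/20) + 41/20) / (2·(1/4)) = 2 m/s
check:
braking lasts T_s = 2/2 = 1.0000 s
robot covers v_R·T_r = 2.0000·0.2500 = 0.5000 m before braking
braking distance = 2.0000²/(2·2.0000) = 1.0000 m
human over T_r+T_s: 1.6000·(0.2500+1.0000) = 2.0000 m
residual clearance needed = 0.1500+0.0500+0.0150 = 0.2150 m
sum ≈ 0.5000+1.0000+2.0000+0.2150 ≈ 3.7150 m = S ✓

v_R_max = 2 m/s = 2.0000 m/s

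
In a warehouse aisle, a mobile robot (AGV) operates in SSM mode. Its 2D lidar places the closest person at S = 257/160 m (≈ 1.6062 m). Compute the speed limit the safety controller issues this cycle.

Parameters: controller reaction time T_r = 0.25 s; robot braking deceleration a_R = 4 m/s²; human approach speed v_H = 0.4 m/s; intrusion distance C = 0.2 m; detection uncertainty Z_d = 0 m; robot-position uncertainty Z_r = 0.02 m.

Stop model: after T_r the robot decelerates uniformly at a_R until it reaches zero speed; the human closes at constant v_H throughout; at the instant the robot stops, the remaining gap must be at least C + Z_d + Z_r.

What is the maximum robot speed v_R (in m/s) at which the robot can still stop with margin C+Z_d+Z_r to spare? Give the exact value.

quadratic (1/8)·v² + (7/20)·v + (-1029/800) = 0
  disc = (7/20)² − 4·(1/8)·(-1029/800) = 49/64 ; √disc = 7/8
  v_R = (−(7/20) + 7/8) / (2·(1/8)) = 21/10 m/s
check:
stop time T_s = (21/10)/4 = 0.5250 s
robot covers v_R·T_r = 2.1000·0.2500 = 0.5250 m before braking
robot under decel: 2.1000²/(2·4.0000) = 0.5513 m
human closes 0.4000·0.7750 = 0.3100 m
margins: 0.2000+0.0000+0.0200 = 0.2200 m
sum ≈ 0.5250+0.5513+0.3100+0.2200 ≈ 1.6062 m = S ✓

v_R_max = 21/10 m/s = 2.1000 m/s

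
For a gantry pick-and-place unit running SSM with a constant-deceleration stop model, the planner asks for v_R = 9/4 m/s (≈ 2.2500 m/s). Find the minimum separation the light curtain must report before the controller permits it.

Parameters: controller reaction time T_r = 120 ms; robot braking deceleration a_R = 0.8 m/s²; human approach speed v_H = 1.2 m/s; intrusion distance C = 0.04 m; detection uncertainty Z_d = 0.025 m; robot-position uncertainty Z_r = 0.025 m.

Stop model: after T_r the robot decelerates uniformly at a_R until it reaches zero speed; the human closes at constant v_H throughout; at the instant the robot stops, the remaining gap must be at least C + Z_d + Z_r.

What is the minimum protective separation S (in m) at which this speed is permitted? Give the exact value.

braking lasts T_s = (9/4)/(4/5) = 2.8125 s
robot in T_r: 2.2500·0.1200 = 0.2700 m
robot covers 2.2500·2.8125 − ½·0.8000·2.8125² = 3.1641 m while stopping
human over T_r+T_s: 1.2000·(0.1200+2.8125) = 3.5190 m
C+Z_d+Z_r = 0.0400+0.0250+0.0250 = 0.0900 m
S_min ≈ 0.2700+3.1641+3.5190+0.0900  ⇒  S_min = 112689/16000 m

S_min = 112689/16000 m = 7.0431 m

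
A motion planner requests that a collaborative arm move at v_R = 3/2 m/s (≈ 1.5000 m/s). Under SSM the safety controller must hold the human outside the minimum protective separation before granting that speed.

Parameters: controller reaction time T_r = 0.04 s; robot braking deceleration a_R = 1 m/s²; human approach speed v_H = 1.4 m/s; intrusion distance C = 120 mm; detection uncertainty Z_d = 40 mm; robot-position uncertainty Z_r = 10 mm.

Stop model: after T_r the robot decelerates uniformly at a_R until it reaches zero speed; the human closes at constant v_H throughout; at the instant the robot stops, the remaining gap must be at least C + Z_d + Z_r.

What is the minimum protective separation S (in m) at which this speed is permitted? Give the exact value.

T_s = v_R/a_R = (3/2)/1 = 1.5000 s
robot covers v_R·T_r = 1.5000·0.0400 = 0.0600 m before braking
robot covers 1.5000·1.5000 − ½·1.0000·1.5000² = 1.1250 m while stopping
human closes 1.4000·1.5400 = 2.1560 m
C+Z_d+Z_r = 0.1200+0.0400+0.0100 = 0.1700 m
S_min ≈ 0.0600+1.1250+2.1560+0.1700  ⇒  S_min = 3511/1000 m

S_min = 3511/1000 m = 3.5110 m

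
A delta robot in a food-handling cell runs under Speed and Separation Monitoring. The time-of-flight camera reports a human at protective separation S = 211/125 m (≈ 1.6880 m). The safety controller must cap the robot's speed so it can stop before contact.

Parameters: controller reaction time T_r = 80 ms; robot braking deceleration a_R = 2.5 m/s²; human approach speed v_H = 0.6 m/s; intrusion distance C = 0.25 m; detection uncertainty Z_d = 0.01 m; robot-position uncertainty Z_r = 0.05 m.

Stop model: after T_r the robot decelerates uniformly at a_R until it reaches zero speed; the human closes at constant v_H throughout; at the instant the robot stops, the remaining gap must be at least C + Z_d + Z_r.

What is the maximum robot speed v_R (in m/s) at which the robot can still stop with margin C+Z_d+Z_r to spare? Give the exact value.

quadratic (1/5)·v² + (8/25)·v + (-133/100) = 0
  disc = (8/25)² − 4·(1/5)·(-133/100) = 729/625 ; √disc = 27/25
  v_R = (−(8/25) + 27/25) / (2·(1/5)) = 19/10 m/s
check:
braking lasts T_s = (19/10)/(5/2) = 0.7600 s
robot covers v_R·T_r = 1.9000·0.0800 = 0.1520 m before braking
braking distance = 1.9000²/(2·2.5000) = 0.7220 m
human over T_r+T_s: 0.6000·(0.0800+0.7600) = 0.5040 m
C+Z_d+Z_r = 0.2500+0.0100+0.0500 = 0.3100 m
sum ≈ 0.1520+0.7220+0.5040+0.3100 ≈ 1.6880 m = S ✓

v_R_max = 19/10 m/s = 1.9000 m/s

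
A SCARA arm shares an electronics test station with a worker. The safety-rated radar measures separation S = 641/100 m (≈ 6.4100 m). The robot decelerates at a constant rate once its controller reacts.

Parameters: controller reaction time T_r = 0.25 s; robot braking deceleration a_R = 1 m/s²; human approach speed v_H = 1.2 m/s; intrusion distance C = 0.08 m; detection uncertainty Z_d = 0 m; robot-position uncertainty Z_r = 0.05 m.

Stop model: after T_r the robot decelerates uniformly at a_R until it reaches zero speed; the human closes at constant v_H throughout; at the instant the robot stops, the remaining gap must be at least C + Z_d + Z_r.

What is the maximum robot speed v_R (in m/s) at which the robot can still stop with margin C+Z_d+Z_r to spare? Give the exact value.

v_R_max = 23/10 m/s = 2.3000 m/s

at the boundary: (1/2)·v² + (29/20)·v + (-299/50) = 0
  disc = (29/20)² − 4·(1/2)·(-299/50) = 225/16 ; √disc = 15/4
  v_R = (−(29/20) + 15/4) / (2·(1/2)) = 23/10 m/s
check:
T_s = v_R/a_R = (23/10)/1 = 2.3000 s
robot covers v_R·T_r = 2.3000·0.2500 = 0.5750 m before braking
braking distance = 2.3000²/(2·1.0000) = 2.6450 m
human closes 1.2000·2.5500 = 3.0600 m
residual clearance needed = 0.0800+0.0000+0.0500 = 0.1300 m
sum ≈ 0.5750+2.6450+3.0600+0.1300 ≈ 6.4100 m = S ✓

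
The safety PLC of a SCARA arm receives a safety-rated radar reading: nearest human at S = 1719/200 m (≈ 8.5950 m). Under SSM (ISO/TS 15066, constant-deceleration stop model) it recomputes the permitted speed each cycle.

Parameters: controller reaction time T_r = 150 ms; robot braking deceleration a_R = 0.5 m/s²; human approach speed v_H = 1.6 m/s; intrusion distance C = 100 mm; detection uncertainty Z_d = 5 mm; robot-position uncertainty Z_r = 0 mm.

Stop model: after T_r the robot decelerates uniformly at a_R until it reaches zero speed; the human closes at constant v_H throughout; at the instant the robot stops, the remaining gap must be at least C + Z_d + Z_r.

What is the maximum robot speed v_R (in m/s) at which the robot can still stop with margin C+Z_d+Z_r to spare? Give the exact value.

at the boundary: (1)·v² + (67/20)·v + (-33/4) = 0
  disc = (67/20)² − 4·(1)·(-33/4) = 17689/400 ; √disc = 133/20
  v_R = (−(67/20) + 133/20) / (2·(1)) = 33/20 m/s
check:
braking lasts T_s = (33/20)/(1/2) = 3.3000 s
robot covers v_R·T_r = 1.6500·0.1500 = 0.2475 m before braking
braking distance = 1.6500²/(2·0.5000) = 2.7225 m
human closes 1.6000·3.4500 = 5.5200 m
residual clearance needed = 0.1000+0.0050+0.0000 = 0.1050 m
sum ≈ 0.2475+2.7225+5.5200+0.1050 ≈ 8.5950 m = S ✓

v_R_max = 33/20 m/s = 1.6500 m/s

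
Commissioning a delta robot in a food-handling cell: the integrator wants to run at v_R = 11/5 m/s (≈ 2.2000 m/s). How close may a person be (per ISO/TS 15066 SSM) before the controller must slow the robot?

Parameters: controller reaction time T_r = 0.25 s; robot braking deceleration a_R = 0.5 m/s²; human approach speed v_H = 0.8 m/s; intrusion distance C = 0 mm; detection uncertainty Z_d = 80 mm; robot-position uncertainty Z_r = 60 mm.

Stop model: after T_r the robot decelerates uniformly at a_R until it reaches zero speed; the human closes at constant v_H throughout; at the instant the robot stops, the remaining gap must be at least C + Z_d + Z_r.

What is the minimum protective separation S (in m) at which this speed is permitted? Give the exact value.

stop time T_s = (11/5)/(1/2) = 4.4000 s
robot in T_r: 2.2000·0.2500 = 0.5500 m
robot under decel: 2.2000²/(2·0.5000) = 4.8400 m
person approaches 0.8000·(0.2500+4.4000) = 3.7200 m
C+Z_d+Z_r = 0.0000+0.0800+0.0600 = 0.1400 m
S_min ≈ 0.5500+4.8400+3.7200+0.1400  ⇒  S_min = 37/4 m

S_min = 37/4 m = 9.2500 m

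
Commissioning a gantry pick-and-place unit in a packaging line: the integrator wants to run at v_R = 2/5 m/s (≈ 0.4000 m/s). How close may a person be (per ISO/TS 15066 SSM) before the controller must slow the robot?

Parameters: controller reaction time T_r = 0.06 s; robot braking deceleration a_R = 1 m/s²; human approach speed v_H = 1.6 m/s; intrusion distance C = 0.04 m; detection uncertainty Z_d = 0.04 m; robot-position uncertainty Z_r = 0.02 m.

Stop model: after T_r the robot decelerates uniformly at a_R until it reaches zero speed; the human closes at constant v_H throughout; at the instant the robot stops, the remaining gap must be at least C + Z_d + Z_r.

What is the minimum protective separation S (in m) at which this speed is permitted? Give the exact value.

S_min = 47/50 m = 0.9400 m

stop time T_s = (2/5)/1 = 0.4000 s
robot covers v_R·T_r = 0.4000·0.0600 = 0.0240 m before braking
robot covers 0.4000·0.4000 − ½·1.0000·0.4000² = 0.0800 m while stopping
human closes 1.6000·0.4600 = 0.7360 m
margins: 0.0400+0.0400+0.0200 = 0.1000 m
S_min ≈ 0.0240+0.0800+0.7360+0.1000  ⇒  S_min = 47/50 m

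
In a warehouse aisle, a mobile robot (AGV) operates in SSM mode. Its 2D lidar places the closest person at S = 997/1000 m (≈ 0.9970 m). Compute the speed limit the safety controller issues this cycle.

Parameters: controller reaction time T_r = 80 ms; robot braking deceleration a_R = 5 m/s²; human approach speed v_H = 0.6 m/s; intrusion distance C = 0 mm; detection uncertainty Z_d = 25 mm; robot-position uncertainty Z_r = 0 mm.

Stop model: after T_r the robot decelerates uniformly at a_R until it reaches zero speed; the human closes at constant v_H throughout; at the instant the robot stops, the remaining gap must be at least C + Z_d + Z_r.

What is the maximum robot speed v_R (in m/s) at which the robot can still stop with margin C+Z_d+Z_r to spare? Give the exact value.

at the boundary: (1/10)·v² + (1/5)·v + (-231/250) = 0
  disc = (1/5)² − 4·(1/10)·(-231/250) = 256/625 ; √disc = 16/25
  v_R = (−(1/5) + 16/25) / (2·(1/10)) = 11/5 m/s
check:
T_s = v_R/a_R = (11/5)/5 = 0.4400 s
robot in T_r: 2.2000·0.0800 = 0.1760 m
braking distance = 2.2000²/(2·5.0000) = 0.4840 m
human over T_r+T_s: 0.6000·(0.0800+0.4400) = 0.3120 m
C+Z_d+Z_r = 0.0000+0.0250+0.0000 = 0.0250 m
sum ≈ 0.1760+0.4840+0.3120+0.0250 ≈ 0.9970 m = S ✓

v_R_max = 11/5 m/s = 2.2000 m/s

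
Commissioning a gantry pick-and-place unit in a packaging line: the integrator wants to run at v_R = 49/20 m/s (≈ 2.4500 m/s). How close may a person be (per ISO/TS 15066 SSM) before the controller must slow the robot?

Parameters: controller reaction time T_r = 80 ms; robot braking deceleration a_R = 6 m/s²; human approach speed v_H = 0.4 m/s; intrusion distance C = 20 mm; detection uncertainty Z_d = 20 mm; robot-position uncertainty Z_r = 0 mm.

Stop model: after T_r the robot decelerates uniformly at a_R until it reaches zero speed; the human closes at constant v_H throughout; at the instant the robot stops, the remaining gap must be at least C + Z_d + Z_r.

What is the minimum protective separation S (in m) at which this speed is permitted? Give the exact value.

S_min = 22357/24000 m = 0.9315 m

T_s = v_R/a_R = (49/20)/6 = 0.4083 s
reaction-phase robot travel = 2.4500·0.0800 = 0.1960 m
braking distance = 2.4500²/(2·6.0000) = 0.5002 m
person approaches 0.4000·(0.0800+0.4083) = 0.1953 m
C+Z_d+Z_r = 0.0200+0.0200+0.0000 = 0.0400 m
S_min ≈ 0.1960+0.5002+0.1953+0.0400  ⇒  S_min = 22357/24000 m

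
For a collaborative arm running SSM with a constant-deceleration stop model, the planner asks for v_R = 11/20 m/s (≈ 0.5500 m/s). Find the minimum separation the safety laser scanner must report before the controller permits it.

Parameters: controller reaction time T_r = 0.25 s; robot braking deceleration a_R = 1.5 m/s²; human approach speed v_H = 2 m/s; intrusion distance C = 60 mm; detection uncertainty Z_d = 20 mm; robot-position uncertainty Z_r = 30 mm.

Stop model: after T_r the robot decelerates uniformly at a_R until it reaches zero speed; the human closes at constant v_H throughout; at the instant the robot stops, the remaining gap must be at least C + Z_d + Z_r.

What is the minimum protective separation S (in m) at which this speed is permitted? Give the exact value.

braking lasts T_s = (11/20)/(3/2) = 0.3667 s
robot in T_r: 0.5500·0.2500 = 0.1375 m
braking distance = 0.5500²/(2·1.5000) = 0.1008 m
human over T_r+T_s: 2.0000·(0.2500+0.3667) = 1.2333 m
margins: 0.0600+0.0200+0.0300 = 0.1100 m
S_min ≈ 0.1375+0.1008+1.2333+0.1100  ⇒  S_min = 949/600 m

S_min = 949/600 m = 1.5817 m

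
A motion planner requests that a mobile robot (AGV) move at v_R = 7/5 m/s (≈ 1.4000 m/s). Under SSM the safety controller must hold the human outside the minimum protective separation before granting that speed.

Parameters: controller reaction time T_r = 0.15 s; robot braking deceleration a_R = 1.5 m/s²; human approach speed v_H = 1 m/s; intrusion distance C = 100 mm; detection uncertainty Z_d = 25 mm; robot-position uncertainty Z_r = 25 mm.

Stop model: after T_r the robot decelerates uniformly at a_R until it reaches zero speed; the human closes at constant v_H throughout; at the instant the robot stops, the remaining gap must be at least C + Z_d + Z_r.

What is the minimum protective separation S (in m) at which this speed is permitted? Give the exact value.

S_min = 629/300 m = 2.0967 m

T_s = v_R/a_R = (7/5)/(3/2) = 0.9333 s
robot covers v_R·T_r = 1.4000·0.1500 = 0.2100 m before braking
robot under decel: 1.4000²/(2·1.5000) = 0.6533 m
human over T_r+T_s: 1.0000·(0.1500+0.9333) = 1.0833 m
C+Z_d+Z_r = 0.1000+0.0250+0.0250 = 0.1500 m
S_min ≈ 0.2100+0.6533+1.0833+0.1500  ⇒  S_min = 629/300 m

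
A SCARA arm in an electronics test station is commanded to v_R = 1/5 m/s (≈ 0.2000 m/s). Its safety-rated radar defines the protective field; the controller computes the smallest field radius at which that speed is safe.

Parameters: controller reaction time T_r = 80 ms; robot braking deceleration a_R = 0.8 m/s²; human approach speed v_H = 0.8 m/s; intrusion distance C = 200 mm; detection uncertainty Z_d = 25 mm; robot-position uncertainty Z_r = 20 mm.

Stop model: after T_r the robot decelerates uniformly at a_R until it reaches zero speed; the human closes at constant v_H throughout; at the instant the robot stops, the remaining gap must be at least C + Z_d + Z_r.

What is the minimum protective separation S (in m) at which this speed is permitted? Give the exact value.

braking lasts T_s = (1/5)/(4/5) = 0.2500 s
robot in T_r: 0.2000·0.0800 = 0.0160 m
robot under decel: 0.2000²/(2·0.8000) = 0.0250 m
human over T_r+T_s: 0.8000·(0.0800+0.2500) = 0.2640 m
margins: 0.2000+0.0250+0.0200 = 0.2450 m
S_min ≈ 0.0160+0.0250+0.2640+0.2450  ⇒  S_min = 11/20 m

S_min = 11/20 m = 0.5500 m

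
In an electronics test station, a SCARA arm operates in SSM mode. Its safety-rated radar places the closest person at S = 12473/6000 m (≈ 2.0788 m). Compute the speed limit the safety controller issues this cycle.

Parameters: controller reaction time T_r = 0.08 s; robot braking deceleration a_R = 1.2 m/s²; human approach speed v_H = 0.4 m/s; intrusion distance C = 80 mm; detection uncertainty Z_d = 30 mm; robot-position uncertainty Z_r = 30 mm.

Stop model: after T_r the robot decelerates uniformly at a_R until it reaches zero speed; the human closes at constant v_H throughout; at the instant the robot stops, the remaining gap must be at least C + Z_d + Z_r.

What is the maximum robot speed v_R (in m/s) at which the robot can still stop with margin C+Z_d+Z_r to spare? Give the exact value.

v_R_max = 17/10 m/s = 1.7000 m/s

quadratic (5/12)·v² + (31/75)·v + (-11441/6000) = 0
  disc = (31/75)² − 4·(5/12)·(-11441/6000) = 33489/10000 ; √disc = 183/100
  v_R = (−(31/75) + 183/100) / (2·(5/12)) = 17/10 m/s
check:
stop time T_s = (17/10)/(6/5) = 1.4167 s
robot covers v_R·T_r = 1.7000·0.0800 = 0.1360 m before braking
robot covers 1.7000·1.4167 − ½·1.2000·1.4167² = 1.2042 m while stopping
human closes 0.4000·1.4967 = 0.5987 m
margins: 0.0800+0.0300+0.0300 = 0.1400 m
sum ≈ 0.1360+1.2042+0.5987+0.1400 ≈ 2.0788 m = S ✓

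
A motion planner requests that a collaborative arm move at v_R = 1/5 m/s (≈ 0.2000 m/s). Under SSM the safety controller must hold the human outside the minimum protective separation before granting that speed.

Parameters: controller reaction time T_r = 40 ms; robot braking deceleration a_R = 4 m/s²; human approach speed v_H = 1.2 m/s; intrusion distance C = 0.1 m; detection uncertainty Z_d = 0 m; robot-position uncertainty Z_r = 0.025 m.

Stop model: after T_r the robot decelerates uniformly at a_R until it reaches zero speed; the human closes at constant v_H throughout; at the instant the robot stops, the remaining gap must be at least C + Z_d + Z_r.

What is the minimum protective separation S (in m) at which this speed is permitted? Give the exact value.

S_min = 123/500 m = 0.2460 m

stop time T_s = (1/5)/4 = 0.0500 s
robot in T_r: 0.2000·0.0400 = 0.0080 m
robot under decel: 0.2000²/(2·4.0000) = 0.0050 m
person approaches 1.2000·(0.0400+0.0500) = 0.1080 m
residual clearance needed = 0.1000+0.0000+0.0250 = 0.1250 m
S_min ≈ 0.0080+0.0050+0.1080+0.1250  ⇒  S_min = 123/500 m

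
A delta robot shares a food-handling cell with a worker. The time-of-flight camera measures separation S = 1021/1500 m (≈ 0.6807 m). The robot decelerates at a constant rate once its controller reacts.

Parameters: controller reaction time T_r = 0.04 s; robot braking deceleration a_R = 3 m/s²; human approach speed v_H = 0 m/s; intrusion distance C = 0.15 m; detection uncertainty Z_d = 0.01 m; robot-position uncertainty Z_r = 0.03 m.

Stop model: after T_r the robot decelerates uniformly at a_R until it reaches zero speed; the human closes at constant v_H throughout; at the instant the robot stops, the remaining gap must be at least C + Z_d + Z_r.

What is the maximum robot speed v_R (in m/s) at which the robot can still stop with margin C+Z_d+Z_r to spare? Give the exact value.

v_R_max = 8/5 m/s = 1.6000 m/s

collect terms ⇒ (1/6)·v_R² + (1/25)·v_R + (-184/375) = 0
  disc = (1/25)² − 4·(1/6)·(-184/375) = 1849/5625 ; √disc = 43/75
  v_R = (−(1/25) + 43/75) / (2·(1/6)) = 8/5 m/s
check:
braking lasts T_s = (8/5)/3 = 0.5333 s
robot in T_r: 1.6000·0.0400 = 0.0640 m
robot under decel: 1.6000²/(2·3.0000) = 0.4267 m
person approaches 0.0000·(0.0400+0.5333) = 0.0000 m
residual clearance needed = 0.1500+0.0100+0.0300 = 0.1900 m
sum ≈ 0.0640+0.4267+0.0000+0.1900 ≈ 0.6807 m = S ✓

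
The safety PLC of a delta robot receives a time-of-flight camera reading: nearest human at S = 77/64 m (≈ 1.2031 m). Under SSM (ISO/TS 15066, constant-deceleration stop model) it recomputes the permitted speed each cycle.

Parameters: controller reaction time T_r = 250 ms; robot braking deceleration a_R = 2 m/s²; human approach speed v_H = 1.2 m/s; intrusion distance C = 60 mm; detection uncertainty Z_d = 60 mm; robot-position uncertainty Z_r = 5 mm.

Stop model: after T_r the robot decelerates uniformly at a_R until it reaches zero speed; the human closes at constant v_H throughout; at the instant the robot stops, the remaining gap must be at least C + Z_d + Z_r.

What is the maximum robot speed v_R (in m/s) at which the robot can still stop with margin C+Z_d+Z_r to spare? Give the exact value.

v_R_max = 3/4 m/s = 0.7500 m/s

collect terms ⇒ (1/4)·v_R² + (17/20)·v_R + (-249/320) = 0
  disc = (17/20)² − 4·(1/4)·(-249/320) = 2401/1600 ; √disc = 49/40
  v_R = (−(17/20) + 49/40) / (2·(1/4)) = 3/4 m/s
check:
braking lasts T_s = (3/4)/2 = 0.3750 s
reaction-phase robot travel = 0.7500·0.2500 = 0.1875 m
braking distance = 0.7500²/(2·2.0000) = 0.1406 m
human closes 1.2000·0.6250 = 0.7500 m
C+Z_d+Z_r = 0.0600+0.0600+0.0050 = 0.1250 m
sum ≈ 0.1875+0.1406+0.7500+0.1250 ≈ 1.2031 m = S ✓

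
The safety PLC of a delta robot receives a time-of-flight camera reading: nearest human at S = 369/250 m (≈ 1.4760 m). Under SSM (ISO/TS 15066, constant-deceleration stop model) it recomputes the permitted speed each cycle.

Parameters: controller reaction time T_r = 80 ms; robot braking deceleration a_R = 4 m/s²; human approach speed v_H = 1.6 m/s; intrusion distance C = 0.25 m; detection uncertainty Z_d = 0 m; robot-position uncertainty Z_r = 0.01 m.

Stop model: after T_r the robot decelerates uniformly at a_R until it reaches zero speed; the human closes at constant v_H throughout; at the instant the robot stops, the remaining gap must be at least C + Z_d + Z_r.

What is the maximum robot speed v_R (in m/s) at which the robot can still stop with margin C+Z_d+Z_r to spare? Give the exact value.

collect terms ⇒ (1/8)·v_R² + (12/25)·v_R + (-136/125) = 0
  disc = (12/25)² − 4·(1/8)·(-136/125) = 484/625 ; √disc = 22/25
  v_R = (−(12/25) + 22/25) / (2·(1/8)) = 8/5 m/s
check:
braking lasts T_s = (8/5)/4 = 0.4000 s
reaction-phase robot travel = 1.6000·0.0800 = 0.1280 m
robot covers 1.6000·0.4000 − ½·4.0000·0.4000² = 0.3200 m while stopping
person approaches 1.6000·(0.0800+0.4000) = 0.7680 m
residual clearance needed = 0.2500+0.0000+0.0100 = 0.2600 m
sum ≈ 0.1280+0.3200+0.7680+0.2600 ≈ 1.4760 m = S ✓

v_R_max = 8/5 m/s = 1.6000 m/s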